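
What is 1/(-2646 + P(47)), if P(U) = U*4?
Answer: -1/2458 ≈ -0.00040683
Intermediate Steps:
P(U) = 4*U
1/(-2646 + P(47)) = 1/(-2646 + 4*47) = 1/(-2646 + 188) = 1/(-2458) = -1/2458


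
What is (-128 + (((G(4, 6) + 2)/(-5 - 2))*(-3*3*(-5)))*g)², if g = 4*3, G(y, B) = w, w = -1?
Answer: 2062096/49 ≈ 42084.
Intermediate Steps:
G(y, B) = -1
g = 12
(-128 + (((G(4, 6) + 2)/(-5 - 2))*(-3*3*(-5)))*g)² = (-128 + (((-1 + 2)/(-5 - 2))*(-3*3*(-5)))*12)² = (-128 + ((1/(-7))*(-9*(-5)))*12)² = (-128 + ((1*(-⅐))*45)*12)² = (-128 - ⅐*45*12)² = (-128 - 45/7*12)² = (-128 - 540/7)² = (-1436/7)² = 2062096/49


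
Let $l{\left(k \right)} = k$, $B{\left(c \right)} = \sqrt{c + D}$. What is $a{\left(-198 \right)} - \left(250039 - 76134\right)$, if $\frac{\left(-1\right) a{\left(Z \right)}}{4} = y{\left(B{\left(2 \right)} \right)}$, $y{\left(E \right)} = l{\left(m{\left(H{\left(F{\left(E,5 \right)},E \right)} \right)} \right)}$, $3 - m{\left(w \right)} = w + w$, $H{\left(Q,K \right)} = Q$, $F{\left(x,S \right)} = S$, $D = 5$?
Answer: $-173877$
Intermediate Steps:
$B{\left(c \right)} = \sqrt{5 + c}$ ($B{\left(c \right)} = \sqrt{c + 5} = \sqrt{5 + c}$)
$m{\left(w \right)} = 3 - 2 w$ ($m{\left(w \right)} = 3 - \left(w + w\right) = 3 - 2 w$)
$y{\left(E \right)} = -7$ ($y{\left(E \right)} = 3 - 10 = -7$)
$a{\left(Z \right)} = 28$ ($a{\left(Z \right)} = \left(-4\right) \left(-7\right) = 28$)
$a{\left(-198 \right)} - \left(250039 - 76134\right) = 28 - \left(250039 - 76134\right) = 28 - 173905 = -173877$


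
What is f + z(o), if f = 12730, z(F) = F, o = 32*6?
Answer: 12922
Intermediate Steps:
o = 192
f + z(o) = 12730 + 192 = 12922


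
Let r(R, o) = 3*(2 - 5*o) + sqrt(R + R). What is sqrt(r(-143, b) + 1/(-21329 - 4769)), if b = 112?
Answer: sqrt(-1140170807194 + 681105604*I*sqrt(286))/26098 ≈ 0.20667 + 40.915*I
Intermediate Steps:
r(R, o) = 6 - 15*o + sqrt(2)*sqrt(R) (r(R, o) = (6 - 15*o) + sqrt(2*R) = (6 - 15*o) + sqrt(2)*sqrt(R) = 6 - 15*o + sqrt(2)*sqrt(R))
sqrt(r(-143, b) + 1/(-21329 - 4769)) = sqrt((6 - 15*112 + sqrt(2)*sqrt(-143)) + 1/(-21329 - 4769)) = sqrt((6 - 1680 + sqrt(2)*(I*sqrt(143))) + 1/(-26098)) = sqrt((6 - 1680 + I*sqrt(286)) - 1/26098) = sqrt((-1674 + I*sqrt(286)) - 1/26098) = sqrt(-43688053/26098 + I*sqrt(286))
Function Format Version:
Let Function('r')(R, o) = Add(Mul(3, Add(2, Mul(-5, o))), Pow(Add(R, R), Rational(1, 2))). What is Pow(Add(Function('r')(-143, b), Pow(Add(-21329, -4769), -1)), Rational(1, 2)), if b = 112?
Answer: Mul(Rational(1, 26098), Pow(Add(-1140170807194, Mul(681105604, I, Pow(286, Rational(1, 2)))), Rational(1, 2))) ≈ Add(0.20667, Mul(40.915, I))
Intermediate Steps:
Function('r')(R, o) = Add(6, Mul(-15, o), Mul(Pow(2, Rational(1, 2)), Pow(R, Rational(1, 2)))) (Function('r')(R, o) = Add(Add(6, Mul(-15, o)), Pow(Mul(2, R), Rational(1, 2))) = Add(Add(6, Mul(-15, o)), Mul(Pow(2, Rational(1, 2)), Pow(R, Rational(1, 2)))) = Add(6, Mul(-15, o), Mul(Pow(2, Rational(1, 2)), Pow(R, Rational(1, 2)))))
Pow(Add(Function('r')(-143, b), Pow(Add(-21329, -4769), -1)), Rational(1, 2)) = Pow(Add(Add(6, Mul(-15, 112), Mul(Pow(2, Rational(1, 2)), Pow(-143, Rational(1, 2)))), Pow(Add(-21329, -4769), -1)), Rational(1, 2)) = Pow(Add(Add(6, -1680, Mul(Pow(2, Rational(1, 2)), Mul(I, Pow(143, Rational(1, 2))))), Pow(-26098, -1)), Rational(1, 2)) = Pow(Add(Add(6, -1680, Mul(I, Pow(286, Rational(1, 2)))), Rational(-1, 26098)), Rational(1, 2)) = Pow(Add(Add(-1674, Mul(I, Pow(286, Rational(1, 2)))), Rational(-1, 26098)), Rational(1, 2)) = Pow(Add(Rational(-43688053, 26098), Mul(I, Pow(286, Rational(1, 2)))), Rational(1, 2))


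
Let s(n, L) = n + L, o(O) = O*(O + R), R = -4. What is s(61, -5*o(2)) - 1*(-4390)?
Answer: 4471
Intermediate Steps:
o(O) = O*(-4 + O) (o(O) = O*(O - 4) = O*(-4 + O))
s(n, L) = L + n
s(61, -5*o(2)) - 1*(-4390) = (-10*(-4 + 2) + 61) - 1*(-4390) = (-10*(-2) + 61) + 4390 = (-5*(-4) + 61) + 4390 = (20 + 61) + 4390 = 81 + 4390 = 4471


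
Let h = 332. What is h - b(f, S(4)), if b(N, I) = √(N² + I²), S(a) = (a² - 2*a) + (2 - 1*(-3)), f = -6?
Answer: 332 - √205 ≈ 317.68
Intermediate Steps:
S(a) = 5 + a² - 2*a (S(a) = (a² - 2*a) + (2 + 3) = (a² - 2*a) + 5 = 5 + a² - 2*a)
b(N, I) = √(I² + N²)
h - b(f, S(4)) = 332 - √((5 + 4² - 2*4)² + (-6)²) = 332 - √((5 + 16 - 8)² + 36) = 332 - √(13² + 36) = 332 - √(169 + 36) = 332 - √205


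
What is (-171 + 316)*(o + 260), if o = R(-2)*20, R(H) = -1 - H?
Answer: 40600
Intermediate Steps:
o = 20 (o = (-1 - 1*(-2))*20 = (-1 + 2)*20 = 1*20 = 20)
(-171 + 316)*(o + 260) = (-171 + 316)*(20 + 260) = 145*280 = 40600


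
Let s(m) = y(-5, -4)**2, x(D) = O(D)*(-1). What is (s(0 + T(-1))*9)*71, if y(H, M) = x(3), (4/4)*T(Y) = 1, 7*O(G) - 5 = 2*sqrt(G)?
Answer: 23643/49 + 12780*sqrt(3)/49 ≈ 934.26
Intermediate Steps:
O(G) = 5/7 + 2*sqrt(G)/7 (O(G) = 5/7 + (2*sqrt(G))/7 = 5/7 + 2*sqrt(G)/7)
T(Y) = 1
x(D) = -5/7 - 2*sqrt(D)/7 (x(D) = (5/7 + 2*sqrt(D)/7)*(-1) = -5/7 - 2*sqrt(D)/7)
y(H, M) = -5/7 - 2*sqrt(3)/7
s(m) = (-5/7 - 2*sqrt(3)/7)**2
(s(0 + T(-1))*9)*71 = ((37/49 + 20*sqrt(3)/49)*9)*71 = (333/49 + 180*sqrt(3)/49)*71 = 23643/49 + 12780*sqrt(3)/49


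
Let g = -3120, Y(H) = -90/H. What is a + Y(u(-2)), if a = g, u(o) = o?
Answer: -3075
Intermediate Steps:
a = -3120
a + Y(u(-2)) = -3120 - 90/(-2) = -3120 - 90*(-1/2) = -3120 + 45 = -3075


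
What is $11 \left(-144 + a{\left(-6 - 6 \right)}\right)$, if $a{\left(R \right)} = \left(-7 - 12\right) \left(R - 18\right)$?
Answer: $4686$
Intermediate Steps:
$a{\left(R \right)} = 342 - 19 R$ ($a{\left(R \right)} = \left(-7 - 12\right) \left(-18 + R\right) = - 19 \left(-18 + R\right) = 342 - 19 R$)
$11 \left(-144 + a{\left(-6 - 6 \right)}\right) = 11 \left(-144 + \left(342 - 19 \left(-6 - 6\right)\right)\right) = 11 \left(-144 + \left(342 - -228\right)\right) = 11 \left(-144 + \left(342 + 228\right)\right) = 11 \left(-144 + 570\right) = 11 \cdot 426 = 4686$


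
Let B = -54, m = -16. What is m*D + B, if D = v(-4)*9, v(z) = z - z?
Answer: -54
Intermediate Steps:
v(z) = 0
D = 0 (D = 0*9 = 0)
m*D + B = -16*0 - 54 = 0 - 54 = -54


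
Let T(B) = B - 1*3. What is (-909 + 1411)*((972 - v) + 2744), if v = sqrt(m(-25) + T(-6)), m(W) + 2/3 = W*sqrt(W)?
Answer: 1865432 - 502*sqrt(-87 - 1125*I)/3 ≈ 1.8616e+6 + 4125.0*I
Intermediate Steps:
T(B) = -3 + B (T(B) = B - 3 = -3 + B)
m(W) = -2/3 + W**(3/2) (m(W) = -2/3 + W*sqrt(W) = -2/3 + W**(3/2))
v = sqrt(-29/3 - 125*I) (v = sqrt((-2/3 + (-25)**(3/2)) + (-3 - 6)) = sqrt((-2/3 - 125*I) - 9) = sqrt(-29/3 - 125*I) ≈ 7.6061 - 8.2171*I)
(-909 + 1411)*((972 - v) + 2744) = (-909 + 1411)*((972 - sqrt(-87 - 1125*I)/3) + 2744) = 502*((972 - sqrt(-87 - 1125*I)/3) + 2744) = 502*(3716 - sqrt(-87 - 1125*I)/3) = 1865432 - 502*sqrt(-87 - 1125*I)/3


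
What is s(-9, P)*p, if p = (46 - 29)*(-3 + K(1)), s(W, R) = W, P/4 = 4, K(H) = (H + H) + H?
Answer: 0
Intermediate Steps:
K(H) = 3*H (K(H) = 2*H + H = 3*H)
P = 16 (P = 4*4 = 16)
p = 0 (p = (46 - 29)*(-3 + 3*1) = 17*(-3 + 3) = 17*0 = 0)
s(-9, P)*p = -9*0 = 0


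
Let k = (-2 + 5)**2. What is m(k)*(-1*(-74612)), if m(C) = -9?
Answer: -671508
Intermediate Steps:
k = 9 (k = 3**2 = 9)
m(k)*(-1*(-74612)) = -(-9)*(-74612) = -9*74612 = -671508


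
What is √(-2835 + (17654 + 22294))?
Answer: √37113 ≈ 192.65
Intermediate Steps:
√(-2835 + (17654 + 22294)) = √(-2835 + 39948) = √37113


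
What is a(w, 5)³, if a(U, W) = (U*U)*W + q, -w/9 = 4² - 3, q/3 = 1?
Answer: 320687689531392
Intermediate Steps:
q = 3 (q = 3*1 = 3)
w = -117 (w = -9*(4² - 3) = -9*(16 - 3) = -9*13 = -117)
a(U, W) = 3 + W*U² (a(U, W) = (U*U)*W + 3 = U²*W + 3 = W*U² + 3 = 3 + W*U²)
a(w, 5)³ = (3 + 5*(-117)²)³ = (3 + 5*13689)³ = (3 + 68445)³ = 68448³ = 320687689531392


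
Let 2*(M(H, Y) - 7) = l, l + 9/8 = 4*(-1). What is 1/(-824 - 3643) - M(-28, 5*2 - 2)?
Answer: -317173/71472 ≈ -4.4377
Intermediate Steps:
l = -41/8 (l = -9/8 + 4*(-1) = -9/8 - 4 = -41/8 ≈ -5.1250)
M(H, Y) = 71/16 (M(H, Y) = 7 + (½)*(-41/8) = 7 - 41/16 = 71/16)
1/(-824 - 3643) - M(-28, 5*2 - 2) = 1/(-824 - 3643) - 1*71/16 = 1/(-4467) - 71/16 = -1/4467 - 71/16 = -317173/71472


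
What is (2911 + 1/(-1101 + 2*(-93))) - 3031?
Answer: -154441/1287 ≈ -120.00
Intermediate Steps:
(2911 + 1/(-1101 + 2*(-93))) - 3031 = (2911 + 1/(-1101 - 186)) - 3031 = (2911 + 1/(-1287)) - 3031 = (2911 - 1/1287) - 3031 = 3746456/1287 - 3031 = -154441/1287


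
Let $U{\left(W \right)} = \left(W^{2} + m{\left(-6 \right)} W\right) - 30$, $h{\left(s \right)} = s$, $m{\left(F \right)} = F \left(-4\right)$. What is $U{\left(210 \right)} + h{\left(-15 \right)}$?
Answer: $49095$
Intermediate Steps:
$m{\left(F \right)} = - 4 F$
$U{\left(W \right)} = -30 + W^{2} + 24 W$ ($U{\left(W \right)} = \left(W^{2} + \left(-4\right) \left(-6\right) W\right) - 30 = \left(W^{2} + 24 W\right) - 30 = -30 + W^{2} + 24 W$)
$U{\left(210 \right)} + h{\left(-15 \right)} = \left(-30 + 210^{2} + 24 \cdot 210\right) - 15 = \left(-30 + 44100 + 5040\right) - 15 = 49110 - 15 = 49095$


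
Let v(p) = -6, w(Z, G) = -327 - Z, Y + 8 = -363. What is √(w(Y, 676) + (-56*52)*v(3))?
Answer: 2*√4379 ≈ 132.35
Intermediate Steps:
Y = -371 (Y = -8 - 363 = -371)
√(w(Y, 676) + (-56*52)*v(3)) = √((-327 - 1*(-371)) - 56*52*(-6)) = √((-327 + 371) - 2912*(-6)) = √(44 + 17472) = √17516 = 2*√4379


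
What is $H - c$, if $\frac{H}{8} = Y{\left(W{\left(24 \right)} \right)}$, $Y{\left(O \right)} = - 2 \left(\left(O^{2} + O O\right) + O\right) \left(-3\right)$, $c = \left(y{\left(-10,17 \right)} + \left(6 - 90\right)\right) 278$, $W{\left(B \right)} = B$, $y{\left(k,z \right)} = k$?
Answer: $82580$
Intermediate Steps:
$c = -26132$ ($c = \left(-10 + \left(6 - 90\right)\right) 278 = \left(-10 - 84\right) 278 = \left(-94\right) 278 = -26132$)
$Y{\left(O \right)} = 6 O + 12 O^{2}$ ($Y{\left(O \right)} = - 2 \left(\left(O^{2} + O^{2}\right) + O\right) \left(-3\right) = - 2 \left(2 O^{2} + O\right) \left(-3\right) = - 2 \left(O + 2 O^{2}\right) \left(-3\right) = \left(- 4 O^{2} - 2 O\right) \left(-3\right) = 6 O + 12 O^{2}$)
$H = 56448$ ($H = 8 \cdot 6 \cdot 24 \left(1 + 2 \cdot 24\right) = 8 \cdot 6 \cdot 24 \left(1 + 48\right) = 8 \cdot 6 \cdot 24 \cdot 49 = 8 \cdot 7056 = 56448$)
$H - c = 56448 - -26132 = 56448 + 26132 = 82580$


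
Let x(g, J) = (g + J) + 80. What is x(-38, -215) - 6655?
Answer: -6828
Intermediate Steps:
x(g, J) = 80 + J + g (x(g, J) = (J + g) + 80 = 80 + J + g)
x(-38, -215) - 6655 = (80 - 215 - 38) - 6655 = -173 - 6655 = -6828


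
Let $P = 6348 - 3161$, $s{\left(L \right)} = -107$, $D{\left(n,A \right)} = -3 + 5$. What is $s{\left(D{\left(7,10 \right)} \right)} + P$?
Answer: $3080$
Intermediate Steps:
$D{\left(n,A \right)} = 2$
$P = 3187$
$s{\left(D{\left(7,10 \right)} \right)} + P = -107 + 3187 = 3080$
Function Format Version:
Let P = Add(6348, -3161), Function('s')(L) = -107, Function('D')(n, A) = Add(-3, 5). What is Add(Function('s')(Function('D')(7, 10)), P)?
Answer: 3080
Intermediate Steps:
Function('D')(n, A) = 2
P = 3187
Add(Function('s')(Function('D')(7, 10)), P) = Add(-107, 3187) = 3080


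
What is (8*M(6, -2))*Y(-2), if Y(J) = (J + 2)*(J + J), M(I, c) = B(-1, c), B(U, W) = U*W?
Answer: 0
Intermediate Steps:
M(I, c) = -c
Y(J) = 2*J*(2 + J) (Y(J) = (2 + J)*(2*J) = 2*J*(2 + J))
(8*M(6, -2))*Y(-2) = (8*(-1*(-2)))*(2*(-2)*(2 - 2)) = (8*2)*(2*(-2)*0) = 16*0 = 0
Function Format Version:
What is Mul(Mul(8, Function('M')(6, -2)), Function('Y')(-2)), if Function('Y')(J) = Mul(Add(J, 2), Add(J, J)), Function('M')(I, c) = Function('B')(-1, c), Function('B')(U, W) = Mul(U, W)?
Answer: 0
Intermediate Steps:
Function('M')(I, c) = Mul(-1, c)
Function('Y')(J) = Mul(2, J, Add(2, J)) (Function('Y')(J) = Mul(Add(2, J), Mul(2, J)) = Mul(2, J, Add(2, J)))
Mul(Mul(8, Function('M')(6, -2)), Function('Y')(-2)) = Mul(Mul(8, Mul(-1, -2)), Mul(2, -2, Add(2, -2))) = Mul(Mul(8, 2), Mul(2, -2, 0)) = Mul(16, 0) = 0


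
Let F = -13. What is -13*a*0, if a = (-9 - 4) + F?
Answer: 0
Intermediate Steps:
a = -26 (a = (-9 - 4) - 13 = -13 - 13 = -26)
-13*a*0 = -13*(-26)*0 = 338*0 = 0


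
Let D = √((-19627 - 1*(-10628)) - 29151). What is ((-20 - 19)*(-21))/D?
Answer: -117*I*√1526/1090 ≈ -4.1931*I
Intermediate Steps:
D = 5*I*√1526 (D = √((-19627 + 10628) - 29151) = √(-8999 - 29151) = √(-38150) = 5*I*√1526 ≈ 195.32*I)
((-20 - 19)*(-21))/D = ((-20 - 19)*(-21))/((5*I*√1526)) = (-39*(-21))*(-I*√1526/7630) = 819*(-I*√1526/7630) = -117*I*√1526/1090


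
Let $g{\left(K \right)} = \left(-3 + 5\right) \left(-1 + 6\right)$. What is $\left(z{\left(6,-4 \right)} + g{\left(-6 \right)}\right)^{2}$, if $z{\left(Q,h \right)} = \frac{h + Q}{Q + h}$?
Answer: $121$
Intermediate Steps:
$z{\left(Q,h \right)} = 1$ ($z{\left(Q,h \right)} = \frac{Q + h}{Q + h} = 1$)
$g{\left(K \right)} = 10$ ($g{\left(K \right)} = 2 \cdot 5 = 10$)
$\left(z{\left(6,-4 \right)} + g{\left(-6 \right)}\right)^{2} = \left(1 + 10\right)^{2} = 11^{2} = 121$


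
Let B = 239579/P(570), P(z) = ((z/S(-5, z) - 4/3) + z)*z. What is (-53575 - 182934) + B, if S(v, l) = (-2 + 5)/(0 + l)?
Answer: -14676598866681/62055140 ≈ -2.3651e+5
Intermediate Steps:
S(v, l) = 3/l
P(z) = z*(-4/3 + z + z**2/3) (P(z) = ((z/((3/z)) - 4/3) + z)*z = ((z*(z/3) - 4*1/3) + z)*z = ((z**2/3 - 4/3) + z)*z = ((-4/3 + z**2/3) + z)*z = (-4/3 + z + z**2/3)*z = z*(-4/3 + z + z**2/3))
B = 239579/62055140 (B = 239579/(((1/3)*570*(-4 + 570**2 + 3*570))) = 239579/(((1/3)*570*(-4 + 324900 + 1710))) = 239579/(((1/3)*570*326606)) = 239579/62055140 ≈ 0.0038607)
(-53575 - 182934) + B = (-53575 - 182934) + 239579/62055140 = -236509 + 239579/62055140 = -14676598866681/62055140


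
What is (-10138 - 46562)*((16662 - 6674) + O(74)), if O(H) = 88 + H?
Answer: -575505000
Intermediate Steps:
(-10138 - 46562)*((16662 - 6674) + O(74)) = (-10138 - 46562)*((16662 - 6674) + (88 + 74)) = -56700*(9988 + 162) = -56700*10150 = -575505000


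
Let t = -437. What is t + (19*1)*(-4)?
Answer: -513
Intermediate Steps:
t + (19*1)*(-4) = -437 + (19*1)*(-4) = -437 + 19*(-4) = -437 - 76 = -513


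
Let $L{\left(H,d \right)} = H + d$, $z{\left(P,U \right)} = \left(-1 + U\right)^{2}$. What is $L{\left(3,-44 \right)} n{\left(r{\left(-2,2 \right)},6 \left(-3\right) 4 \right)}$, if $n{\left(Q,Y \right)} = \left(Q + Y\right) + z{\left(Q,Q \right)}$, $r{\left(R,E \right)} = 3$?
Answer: $2665$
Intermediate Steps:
$n{\left(Q,Y \right)} = Q + Y + \left(-1 + Q\right)^{2}$ ($n{\left(Q,Y \right)} = \left(Q + Y\right) + \left(-1 + Q\right)^{2} = Q + Y + \left(-1 + Q\right)^{2}$)
$L{\left(3,-44 \right)} n{\left(r{\left(-2,2 \right)},6 \left(-3\right) 4 \right)} = \left(3 - 44\right) \left(3 + 6 \left(-3\right) 4 + \left(-1 + 3\right)^{2}\right) = - 41 \left(3 - 72 + 2^{2}\right) = - 41 \left(3 - 72 + 4\right) = \left(-41\right) \left(-65\right) = 2665$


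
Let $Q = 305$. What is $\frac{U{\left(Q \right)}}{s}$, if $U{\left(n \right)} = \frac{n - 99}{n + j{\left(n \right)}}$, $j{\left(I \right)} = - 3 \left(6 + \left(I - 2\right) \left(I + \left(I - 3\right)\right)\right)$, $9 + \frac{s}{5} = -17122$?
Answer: $\frac{103}{23618338390} \approx 4.361 \cdot 10^{-9}$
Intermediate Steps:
$s = -85655$ ($s = -45 + 5 \left(-17122\right) = -45 - 85610 = -85655$)
$j{\left(I \right)} = -18 - 3 \left(-3 + 2 I\right) \left(-2 + I\right)$ ($j{\left(I \right)} = - 3 \left(6 + \left(-2 + I\right) \left(I + \left(I - 3\right)\right)\right) = - 3 \left(6 + \left(-2 + I\right) \left(I + \left(-3 + I\right)\right)\right) = - 3 \left(6 + \left(-2 + I\right) \left(-3 + 2 I\right)\right) = - 3 \left(6 + \left(-3 + 2 I\right) \left(-2 + I\right)\right) = -18 - 3 \left(-3 + 2 I\right) \left(-2 + I\right)$)
$U{\left(n \right)} = \frac{-99 + n}{-36 - 6 n^{2} + 22 n}$ ($U{\left(n \right)} = \frac{n - 99}{n - \left(36 - 21 n + 6 n^{2}\right)} = \frac{-99 + n}{-36 - 6 n^{2} + 22 n}$)
$\frac{U{\left(Q \right)}}{s} = \frac{\frac{1}{2} \frac{1}{18 - 3355 + 3 \cdot 305^{2}} \left(99 - 305\right)}{-85655} = \frac{99 - 305}{2 \left(18 - 3355 + 3 \cdot 93025\right)} \left(- \frac{1}{85655}\right) = \frac{1}{2} \frac{1}{18 - 3355 + 279075} \left(-206\right) \left(- \frac{1}{85655}\right) = \frac{1}{2} \cdot \frac{1}{275738} \left(-206\right) \left(- \frac{1}{85655}\right) = \left(- \frac{103}{275738}\right) \left(- \frac{1}{85655}\right) = \frac{103}{23618338390}$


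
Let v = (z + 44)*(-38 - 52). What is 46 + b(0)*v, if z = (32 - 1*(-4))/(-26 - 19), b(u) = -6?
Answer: 23374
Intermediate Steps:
z = -⅘ (z = (32 + 4)/(-45) = 36*(-1/45) = -⅘ ≈ -0.80000)
v = -3888 (v = (-⅘ + 44)*(-38 - 52) = (216/5)*(-90) = -3888)
46 + b(0)*v = 46 - 6*(-3888) = 46 + 23328 = 23374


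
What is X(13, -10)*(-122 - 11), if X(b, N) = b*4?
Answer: -6916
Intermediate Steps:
X(b, N) = 4*b
X(13, -10)*(-122 - 11) = (4*13)*(-122 - 11) = 52*(-133) = -6916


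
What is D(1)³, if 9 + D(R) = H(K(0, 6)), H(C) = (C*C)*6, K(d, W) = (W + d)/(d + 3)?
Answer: 3375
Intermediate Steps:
K(d, W) = (W + d)/(3 + d)
H(C) = 6*C² (H(C) = C²*6 = 6*C²)
D(R) = 15 (D(R) = -9 + 6*((6 + 0)/(3 + 0))² = -9 + 6*(6/3)² = -9 + 6*((⅓)*6)² = -9 + 6*2² = -9 + 6*4 = -9 + 24 = 15)
D(1)³ = 15³ = 3375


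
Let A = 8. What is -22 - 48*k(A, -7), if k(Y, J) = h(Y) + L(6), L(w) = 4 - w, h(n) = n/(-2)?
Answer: 266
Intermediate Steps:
h(n) = -n/2 (h(n) = n*(-½) = -n/2)
k(Y, J) = -2 - Y/2 (k(Y, J) = -Y/2 + (4 - 1*6) = -Y/2 + (4 - 6) = -Y/2 - 2 = -2 - Y/2)
-22 - 48*k(A, -7) = -22 - 48*(-2 - ½*8) = -22 - 48*(-2 - 4) = -22 - 48*(-6) = -22 + 288 = 266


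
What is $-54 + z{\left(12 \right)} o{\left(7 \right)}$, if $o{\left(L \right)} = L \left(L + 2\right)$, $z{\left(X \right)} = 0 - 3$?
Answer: $-243$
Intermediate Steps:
$z{\left(X \right)} = -3$ ($z{\left(X \right)} = 0 - 3 = -3$)
$o{\left(L \right)} = L \left(2 + L\right)$
$-54 + z{\left(12 \right)} o{\left(7 \right)} = -54 - 3 \cdot 7 \left(2 + 7\right) = -54 - 3 \cdot 7 \cdot 9 = -54 - 189 = -243$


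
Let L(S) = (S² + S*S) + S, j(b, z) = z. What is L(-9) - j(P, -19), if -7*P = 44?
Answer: 172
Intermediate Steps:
P = -44/7 (P = -⅐*44 = -44/7 ≈ -6.2857)
L(S) = S + 2*S² (L(S) = (S² + S²) + S = 2*S² + S = S + 2*S²)
L(-9) - j(P, -19) = -9*(1 + 2*(-9)) - 1*(-19) = -9*(1 - 18) + 19 = -9*(-17) + 19 = 153 + 19 = 172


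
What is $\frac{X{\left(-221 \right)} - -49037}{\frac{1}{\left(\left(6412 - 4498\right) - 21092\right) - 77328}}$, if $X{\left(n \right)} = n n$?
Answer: $-9445814268$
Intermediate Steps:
$X{\left(n \right)} = n^{2}$
$\frac{X{\left(-221 \right)} - -49037}{\frac{1}{\left(\left(6412 - 4498\right) - 21092\right) - 77328}} = \frac{\left(-221\right)^{2} - -49037}{\frac{1}{\left(\left(6412 - 4498\right) - 21092\right) - 77328}} = \frac{48841 + 49037}{\frac{1}{\left(1914 - 21092\right) - 77328}} = \frac{97878}{\frac{1}{-19178 - 77328}} = \frac{97878}{\frac{1}{-96506}} = \frac{97878}{- \frac{1}{96506}} = 97878 \left(-96506\right) = -9445814268$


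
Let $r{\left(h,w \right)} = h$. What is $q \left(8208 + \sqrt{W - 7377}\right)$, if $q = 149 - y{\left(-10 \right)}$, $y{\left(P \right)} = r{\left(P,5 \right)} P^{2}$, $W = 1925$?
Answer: $9430992 + 2298 i \sqrt{1363} \approx 9.431 \cdot 10^{6} + 84840.0 i$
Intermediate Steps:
$y{\left(P \right)} = P^{3}$ ($y{\left(P \right)} = P P^{2} = P^{3}$)
$q = 1149$ ($q = 149 - \left(-10\right)^{3} = 149 - -1000 = 149 + 1000 = 1149$)
$q \left(8208 + \sqrt{W - 7377}\right) = 1149 \left(8208 + \sqrt{1925 - 7377}\right) = 1149 \left(8208 + \sqrt{-5452}\right) = 1149 \left(8208 + 2 i \sqrt{1363}\right) = 9430992 + 2298 i \sqrt{1363}$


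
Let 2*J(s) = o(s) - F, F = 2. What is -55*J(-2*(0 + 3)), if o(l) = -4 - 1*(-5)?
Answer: 55/2 ≈ 27.500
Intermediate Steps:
o(l) = 1 (o(l) = -4 + 5 = 1)
J(s) = -1/2 (J(s) = (1 - 1*2)/2 = (1 - 2)/2 = (1/2)*(-1) = -1/2)
-55*J(-2*(0 + 3)) = -55*(-1/2) = 55/2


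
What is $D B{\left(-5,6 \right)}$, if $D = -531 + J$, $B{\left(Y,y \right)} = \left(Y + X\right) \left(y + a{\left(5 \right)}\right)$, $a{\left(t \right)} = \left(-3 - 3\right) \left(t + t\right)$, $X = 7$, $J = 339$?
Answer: $20736$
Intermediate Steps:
$a{\left(t \right)} = - 12 t$ ($a{\left(t \right)} = - 6 \cdot 2 t = - 12 t$)
$B{\left(Y,y \right)} = \left(-60 + y\right) \left(7 + Y\right)$ ($B{\left(Y,y \right)} = \left(Y + 7\right) \left(y - 60\right) = \left(7 + Y\right) \left(y - 60\right) = \left(7 + Y\right) \left(-60 + y\right) = \left(-60 + y\right) \left(7 + Y\right)$)
$D = -192$ ($D = -531 + 339 = -192$)
$D B{\left(-5,6 \right)} = - 192 \left(-420 - -300 + 7 \cdot 6 - 30\right) = - 192 \left(-420 + 300 + 42 - 30\right) = \left(-192\right) \left(-108\right) = 20736$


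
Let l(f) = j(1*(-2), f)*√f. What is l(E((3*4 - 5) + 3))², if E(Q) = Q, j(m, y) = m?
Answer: 40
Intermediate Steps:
l(f) = -2*√f (l(f) = (1*(-2))*√f = -2*√f)
l(E((3*4 - 5) + 3))² = (-2*√((3*4 - 5) + 3))² = (-2*√((12 - 5) + 3))² = (-2*√(7 + 3))² = (-2*√10)² = 40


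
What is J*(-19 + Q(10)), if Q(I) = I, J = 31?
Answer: -279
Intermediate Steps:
J*(-19 + Q(10)) = 31*(-19 + 10) = 31*(-9) = -279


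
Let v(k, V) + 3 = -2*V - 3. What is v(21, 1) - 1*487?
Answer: -495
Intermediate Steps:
v(k, V) = -6 - 2*V (v(k, V) = -3 + (-2*V - 3) = -3 + (-3 - 2*V) = -6 - 2*V)
v(21, 1) - 1*487 = (-6 - 2*1) - 1*487 = (-6 - 2) - 487 = -8 - 487 = -495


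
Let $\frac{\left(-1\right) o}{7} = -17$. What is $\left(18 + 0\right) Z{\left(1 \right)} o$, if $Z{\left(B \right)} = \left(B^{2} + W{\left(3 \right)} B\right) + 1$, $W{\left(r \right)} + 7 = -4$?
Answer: $-19278$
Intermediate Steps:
$W{\left(r \right)} = -11$ ($W{\left(r \right)} = -7 - 4 = -11$)
$Z{\left(B \right)} = 1 + B^{2} - 11 B$ ($Z{\left(B \right)} = \left(B^{2} - 11 B\right) + 1 = 1 + B^{2} - 11 B$)
$o = 119$ ($o = \left(-7\right) \left(-17\right) = 119$)
$\left(18 + 0\right) Z{\left(1 \right)} o = \left(18 + 0\right) \left(1 + 1^{2} - 11\right) 119 = 18 \left(1 + 1 - 11\right) 119 = 18 \left(-9\right) 119 = \left(-162\right) 119 = -19278$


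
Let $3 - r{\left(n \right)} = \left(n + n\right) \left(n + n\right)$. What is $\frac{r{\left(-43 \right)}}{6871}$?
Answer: $- \frac{7393}{6871} \approx -1.076$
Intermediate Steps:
$r{\left(n \right)} = 3 - 4 n^{2}$ ($r{\left(n \right)} = 3 - \left(n + n\right) \left(n + n\right) = 3 - 2 n 2 n = 3 - 4 n^{2}$)
$\frac{r{\left(-43 \right)}}{6871} = \frac{3 - 4 \left(-43\right)^{2}}{6871} = \left(3 - 7396\right) \frac{1}{6871} = \left(-7393\right) \frac{1}{6871} = - \frac{7393}{6871}$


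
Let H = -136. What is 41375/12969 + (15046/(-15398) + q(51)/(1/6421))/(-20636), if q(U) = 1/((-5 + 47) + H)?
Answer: 56232815804939/17607654081864 ≈ 3.1937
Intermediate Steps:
q(U) = -1/94 (q(U) = 1/((-5 + 47) - 136) = 1/(42 - 136) = 1/(-94) = -1/94)
41375/12969 + (15046/(-15398) + q(51)/(1/6421))/(-20636) = 41375/12969 + (15046/(-15398) - 1/(94*(1/6421)))/(-20636) = 41375*(1/12969) + (15046*(-1/15398) - 1/(94*1/6421))*(-1/20636) = 41375/12969 + (-7523/7699 - 1/94*6421)*(-1/20636) = 41375/12969 + (-7523/7699 - 6421/94)*(-1/20636) = 41375/12969 - 50142441/723706*(-1/20636) = 41375/12969 + 50142441/14934397016 = 56232815804939/17607654081864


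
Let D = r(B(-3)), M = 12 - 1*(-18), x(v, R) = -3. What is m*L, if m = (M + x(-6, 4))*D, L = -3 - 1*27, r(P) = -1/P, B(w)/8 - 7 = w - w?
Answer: 405/28 ≈ 14.464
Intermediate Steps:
B(w) = 56 (B(w) = 56 + 8*(w - w) = 56 + 8*0 = 56 + 0 = 56)
M = 30 (M = 12 + 18 = 30)
D = -1/56 ≈ -0.017857
L = -30 (L = -3 - 27 = -30)
m = -27/56 (m = (30 - 3)*(-1/56) = 27*(-1/56) = -27/56 ≈ -0.48214)
m*L = -27/56*(-30) = 405/28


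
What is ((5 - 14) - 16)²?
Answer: 625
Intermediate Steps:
((5 - 14) - 16)² = (-9 - 16)² = (-25)² = 625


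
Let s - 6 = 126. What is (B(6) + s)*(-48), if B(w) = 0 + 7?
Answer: -6672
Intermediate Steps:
s = 132 (s = 6 + 126 = 132)
B(w) = 7
(B(6) + s)*(-48) = (7 + 132)*(-48) = 139*(-48) = -6672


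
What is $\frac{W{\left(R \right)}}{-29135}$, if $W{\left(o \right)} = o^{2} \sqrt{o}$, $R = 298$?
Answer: $- \frac{88804 \sqrt{298}}{29135} \approx -52.617$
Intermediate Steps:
$W{\left(o \right)} = o^{\frac{5}{2}}$
$\frac{W{\left(R \right)}}{-29135} = \frac{298^{\frac{5}{2}}}{-29135} = 88804 \sqrt{298} \left(- \frac{1}{29135}\right) = - \frac{88804 \sqrt{298}}{29135}$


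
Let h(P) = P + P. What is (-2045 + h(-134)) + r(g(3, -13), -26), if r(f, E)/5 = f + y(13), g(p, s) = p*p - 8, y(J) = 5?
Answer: -2283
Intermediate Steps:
h(P) = 2*P
g(p, s) = -8 + p² (g(p, s) = p² - 8 = -8 + p²)
r(f, E) = 25 + 5*f (r(f, E) = 5*(f + 5) = 5*(5 + f) = 25 + 5*f)
(-2045 + h(-134)) + r(g(3, -13), -26) = (-2045 + 2*(-134)) + (25 + 5*(-8 + 3²)) = (-2045 - 268) + (25 + 5*(-8 + 9)) = -2313 + (25 + 5*1) = -2313 + (25 + 5) = -2313 + 30 = -2283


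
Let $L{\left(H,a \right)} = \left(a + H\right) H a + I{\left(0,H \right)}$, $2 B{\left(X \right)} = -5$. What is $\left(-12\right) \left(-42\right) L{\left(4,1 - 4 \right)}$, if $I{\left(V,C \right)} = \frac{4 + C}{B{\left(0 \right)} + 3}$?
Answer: $2016$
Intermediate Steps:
$B{\left(X \right)} = - \frac{5}{2}$ ($B{\left(X \right)} = \frac{1}{2} \left(-5\right) = - \frac{5}{2}$)
$I{\left(V,C \right)} = 8 + 2 C$ ($I{\left(V,C \right)} = \frac{4 + C}{- \frac{5}{2} + 3} = \left(4 + C\right) \frac{1}{\frac{1}{2}} = \left(4 + C\right) 2 = 8 + 2 C$)
$L{\left(H,a \right)} = 8 + 2 H + H a \left(H + a\right)$ ($L{\left(H,a \right)} = \left(a + H\right) H a + \left(8 + 2 H\right) = \left(H + a\right) H a + \left(8 + 2 H\right) = H \left(H + a\right) a + \left(8 + 2 H\right) = H a \left(H + a\right) + \left(8 + 2 H\right) = 8 + 2 H + H a \left(H + a\right)$)
$\left(-12\right) \left(-42\right) L{\left(4,1 - 4 \right)} = \left(-12\right) \left(-42\right) \left(8 + 2 \cdot 4 + 4 \left(1 - 4\right)^{2} + \left(1 - 4\right) 4^{2}\right) = 504 \left(8 + 8 + 4 \left(1 - 4\right)^{2} + \left(1 - 4\right) 16\right) = 504 \left(8 + 8 + 4 \left(-3\right)^{2} - 48\right) = 504 \left(8 + 8 + 4 \cdot 9 - 48\right) = 504 \left(8 + 8 + 36 - 48\right) = 504 \cdot 4 = 2016$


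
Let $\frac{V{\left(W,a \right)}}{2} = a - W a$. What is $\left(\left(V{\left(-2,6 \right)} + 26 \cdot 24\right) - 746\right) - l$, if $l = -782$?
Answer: $696$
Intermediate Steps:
$V{\left(W,a \right)} = 2 a - 2 W a$ ($V{\left(W,a \right)} = 2 \left(a - W a\right) = 2 a - 2 W a$)
$\left(\left(V{\left(-2,6 \right)} + 26 \cdot 24\right) - 746\right) - l = \left(\left(2 \cdot 6 \left(1 - -2\right) + 26 \cdot 24\right) - 746\right) - -782 = \left(\left(2 \cdot 6 \left(1 + 2\right) + 624\right) - 746\right) + 782 = \left(\left(2 \cdot 6 \cdot 3 + 624\right) - 746\right) + 782 = \left(\left(36 + 624\right) - 746\right) + 782 = \left(660 - 746\right) + 782 = -86 + 782 = 696$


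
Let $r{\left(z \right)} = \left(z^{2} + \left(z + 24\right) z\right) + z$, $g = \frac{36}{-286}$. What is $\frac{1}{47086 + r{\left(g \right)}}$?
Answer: $\frac{20449}{962797912} \approx 2.1239 \cdot 10^{-5}$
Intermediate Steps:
$g = - \frac{18}{143}$ ($g = 36 \left(- \frac{1}{286}\right) = - \frac{18}{143} \approx -0.12587$)
$r{\left(z \right)} = z + z^{2} + z \left(24 + z\right)$ ($r{\left(z \right)} = \left(z^{2} + \left(24 + z\right) z\right) + z = \left(z^{2} + z \left(24 + z\right)\right) + z = z + z^{2} + z \left(24 + z\right)$)
$\frac{1}{47086 + r{\left(g \right)}} = \frac{1}{47086 - \frac{18 \left(25 + 2 \left(- \frac{18}{143}\right)\right)}{143}} = \frac{1}{47086 - \frac{18 \left(25 - \frac{36}{143}\right)}{143}} = \frac{1}{47086 - \frac{63702}{20449}} = \frac{1}{\frac{962797912}{20449}} = \frac{20449}{962797912}$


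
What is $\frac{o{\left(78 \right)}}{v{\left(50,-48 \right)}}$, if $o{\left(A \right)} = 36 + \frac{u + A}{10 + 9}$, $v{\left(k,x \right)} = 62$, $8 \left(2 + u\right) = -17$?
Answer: $\frac{6063}{9424} \approx 0.64336$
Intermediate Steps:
$u = - \frac{33}{8}$ ($u = -2 + \frac{1}{8} \left(-17\right) = -2 - \frac{17}{8} = - \frac{33}{8} \approx -4.125$)
$o{\left(A \right)} = \frac{5439}{152} + \frac{A}{19}$ ($o{\left(A \right)} = 36 + \frac{- \frac{33}{8} + A}{10 + 9} = 36 + \frac{- \frac{33}{8} + A}{19} = 36 + \left(- \frac{33}{8} + A\right) \frac{1}{19} = 36 + \left(- \frac{33}{152} + \frac{A}{19}\right) = \frac{5439}{152} + \frac{A}{19}$)
$\frac{o{\left(78 \right)}}{v{\left(50,-48 \right)}} = \frac{\frac{5439}{152} + \frac{1}{19} \cdot 78}{62} = \left(\frac{5439}{152} + \frac{78}{19}\right) \frac{1}{62} = \frac{6063}{152} \cdot \frac{1}{62} = \frac{6063}{9424}$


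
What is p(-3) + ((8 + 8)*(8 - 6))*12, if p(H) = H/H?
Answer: 385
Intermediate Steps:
p(H) = 1
p(-3) + ((8 + 8)*(8 - 6))*12 = 1 + ((8 + 8)*(8 - 6))*12 = 1 + (16*2)*12 = 1 + 32*12 = 1 + 384 = 385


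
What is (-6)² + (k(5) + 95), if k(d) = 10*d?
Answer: 181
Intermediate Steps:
(-6)² + (k(5) + 95) = (-6)² + (10*5 + 95) = 36 + (50 + 95) = 36 + 145 = 181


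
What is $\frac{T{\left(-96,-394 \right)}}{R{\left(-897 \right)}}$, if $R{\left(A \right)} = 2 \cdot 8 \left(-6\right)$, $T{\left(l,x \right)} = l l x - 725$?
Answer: $\frac{3631829}{96} \approx 37832.0$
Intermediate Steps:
$T{\left(l,x \right)} = -725 + x l^{2}$ ($T{\left(l,x \right)} = l^{2} x - 725 = x l^{2} - 725 = -725 + x l^{2}$)
$R{\left(A \right)} = -96$ ($R{\left(A \right)} = 16 \left(-6\right) = -96$)
$\frac{T{\left(-96,-394 \right)}}{R{\left(-897 \right)}} = \frac{-725 - 394 \left(-96\right)^{2}}{-96} = \left(-725 - 3631104\right) \left(- \frac{1}{96}\right) = \left(-3631829\right) \left(- \frac{1}{96}\right) = \frac{3631829}{96}$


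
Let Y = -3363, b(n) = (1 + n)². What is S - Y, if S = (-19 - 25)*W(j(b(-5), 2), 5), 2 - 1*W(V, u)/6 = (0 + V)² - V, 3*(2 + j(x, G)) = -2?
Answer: 16249/3 ≈ 5416.3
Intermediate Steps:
j(x, G) = -8/3 (j(x, G) = -2 + (⅓)*(-2) = -2 - ⅔ = -8/3)
W(V, u) = 12 - 6*V² + 6*V (W(V, u) = 12 - 6*((0 + V)² - V) = 12 - 6*(V² - V) = 12 + (-6*V² + 6*V) = 12 - 6*V² + 6*V)
S = 6160/3 (S = (-19 - 25)*(12 - 6*(-8/3)² + 6*(-8/3)) = -44*(12 - 6*64/9 - 16) = -44*(12 - 128/3 - 16) = -44*(-140/3) = 6160/3 ≈ 2053.3)
S - Y = 6160/3 - 1*(-3363) = 6160/3 + 3363 = 16249/3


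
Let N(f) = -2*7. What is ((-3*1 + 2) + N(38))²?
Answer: 225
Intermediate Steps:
N(f) = -14
((-3*1 + 2) + N(38))² = ((-3*1 + 2) - 14)² = ((-3 + 2) - 14)² = (-1 - 14)² = (-15)² = 225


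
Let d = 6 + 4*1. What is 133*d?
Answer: 1330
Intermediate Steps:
d = 10 (d = 6 + 4 = 10)
133*d = 133*10 = 1330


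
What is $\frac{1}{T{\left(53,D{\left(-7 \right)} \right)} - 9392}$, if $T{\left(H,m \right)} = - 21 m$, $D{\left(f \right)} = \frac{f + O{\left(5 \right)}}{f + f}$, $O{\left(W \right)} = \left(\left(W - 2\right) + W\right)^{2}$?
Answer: $- \frac{2}{18613} \approx -0.00010745$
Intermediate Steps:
$O{\left(W \right)} = \left(-2 + 2 W\right)^{2}$ ($O{\left(W \right)} = \left(\left(W - 2\right) + W\right)^{2} = \left(\left(-2 + W\right) + W\right)^{2} = \left(-2 + 2 W\right)^{2}$)
$D{\left(f \right)} = \frac{64 + f}{2 f}$ ($D{\left(f \right)} = \frac{f + 4 \left(-1 + 5\right)^{2}}{f + f} = \frac{f + 4 \cdot 4^{2}}{2 f} = \left(f + 4 \cdot 16\right) \frac{1}{2 f} = \left(f + 64\right) \frac{1}{2 f} = \left(64 + f\right) \frac{1}{2 f} = \frac{64 + f}{2 f}$)
$\frac{1}{T{\left(53,D{\left(-7 \right)} \right)} - 9392} = \frac{1}{- 21 \frac{64 - 7}{2 \left(-7\right)} - 9392} = \frac{1}{- 21 \cdot \frac{1}{2} \left(- \frac{1}{7}\right) 57 - 9392} = \frac{1}{\left(-21\right) \left(- \frac{57}{14}\right) - 9392} = \frac{1}{\frac{171}{2} - 9392} = \frac{1}{- \frac{18613}{2}} = - \frac{2}{18613}$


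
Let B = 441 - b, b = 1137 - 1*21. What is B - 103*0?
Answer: -675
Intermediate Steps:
b = 1116 (b = 1137 - 21 = 1116)
B = -675 (B = 441 - 1*1116 = 441 - 1116 = -675)
B - 103*0 = -675 - 103*0 = -675 + 0 = -675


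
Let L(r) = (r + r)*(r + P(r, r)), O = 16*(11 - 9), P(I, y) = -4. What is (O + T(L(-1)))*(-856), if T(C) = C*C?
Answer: -112992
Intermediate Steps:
O = 32 (O = 16*2 = 32)
L(r) = 2*r*(-4 + r) (L(r) = (r + r)*(r - 4) = (2*r)*(-4 + r) = 2*r*(-4 + r))
T(C) = C**2
(O + T(L(-1)))*(-856) = (32 + (2*(-1)*(-4 - 1))**2)*(-856) = (32 + (2*(-1)*(-5))**2)*(-856) = (32 + 10**2)*(-856) = (32 + 100)*(-856) = 132*(-856) = -112992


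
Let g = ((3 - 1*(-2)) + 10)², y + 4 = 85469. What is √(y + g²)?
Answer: √136090 ≈ 368.90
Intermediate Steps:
y = 85465 (y = -4 + 85469 = 85465)
g = 225 (g = ((3 + 2) + 10)² = (5 + 10)² = 15² = 225)
√(y + g²) = √(85465 + 225²) = √(85465 + 50625) = √136090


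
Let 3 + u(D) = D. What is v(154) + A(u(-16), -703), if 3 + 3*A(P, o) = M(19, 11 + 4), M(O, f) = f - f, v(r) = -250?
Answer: -251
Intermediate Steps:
M(O, f) = 0
u(D) = -3 + D
A(P, o) = -1 (A(P, o) = -1 + (1/3)*0 = -1 + 0 = -1)
v(154) + A(u(-16), -703) = -250 - 1 = -251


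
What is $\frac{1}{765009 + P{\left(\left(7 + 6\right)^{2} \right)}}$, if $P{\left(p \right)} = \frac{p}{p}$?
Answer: $\frac{1}{765010} \approx 1.3072 \cdot 10^{-6}$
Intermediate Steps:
$P{\left(p \right)} = 1$
$\frac{1}{765009 + P{\left(\left(7 + 6\right)^{2} \right)}} = \frac{1}{765009 + 1} = \frac{1}{765010}$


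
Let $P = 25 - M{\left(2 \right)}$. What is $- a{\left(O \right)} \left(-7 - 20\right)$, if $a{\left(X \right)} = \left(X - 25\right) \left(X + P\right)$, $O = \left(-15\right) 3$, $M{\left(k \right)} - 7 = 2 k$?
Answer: $58590$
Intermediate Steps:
$M{\left(k \right)} = 7 + 2 k$
$O = -45$
$P = 14$ ($P = 25 - \left(7 + 2 \cdot 2\right) = 25 - \left(7 + 4\right) = 25 - 11 = 14$)
$a{\left(X \right)} = \left(-25 + X\right) \left(14 + X\right)$ ($a{\left(X \right)} = \left(X - 25\right) \left(X + 14\right) = \left(-25 + X\right) \left(14 + X\right)$)
$- a{\left(O \right)} \left(-7 - 20\right) = - \left(-350 + \left(-45\right)^{2} - -495\right) \left(-7 - 20\right) = - \left(-350 + 2025 + 495\right) \left(-7 - 20\right) = - 2170 \left(-27\right) = \left(-1\right) \left(-58590\right) = 58590$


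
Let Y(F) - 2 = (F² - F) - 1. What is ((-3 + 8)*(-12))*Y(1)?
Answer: -60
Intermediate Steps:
Y(F) = 1 + F² - F (Y(F) = 2 + ((F² - F) - 1) = 2 + (-1 + F² - F) = 1 + F² - F)
((-3 + 8)*(-12))*Y(1) = ((-3 + 8)*(-12))*(1 + 1² - 1*1) = (5*(-12))*(1 + 1 - 1) = -60*1 = -60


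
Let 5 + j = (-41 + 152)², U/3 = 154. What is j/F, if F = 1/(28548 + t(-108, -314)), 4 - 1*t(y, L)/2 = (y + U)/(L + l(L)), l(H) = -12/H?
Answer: 4334288311132/12323 ≈ 3.5172e+8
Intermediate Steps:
U = 462 (U = 3*154 = 462)
t(y, L) = 8 - 2*(462 + y)/(L - 12/L) (t(y, L) = 8 - 2*(y + 462)/(L - 12/L) = 8 - 2*(462 + y)/(L - 12/L))
j = 12316 (j = -5 + (-41 + 152)² = -5 + 111² = -5 + 12321 = 12316)
F = 12323/351923377 (F = 1/(28548 + 2*(-48 - 314*(-462 - 1*(-108) + 4*(-314)))/(-12 + (-314)²)) = 1/(28548 + 2*(-48 - 314*(-462 + 108 - 1256))/(-12 + 98596)) = 1/(28548 + 2*(-48 - 314*(-1610))/98584) = 1/(28548 + 2*(1/98584)*(-48 + 505540)) = 1/(28548 + 2*(1/98584)*505492) = 1/(28548 + 126373/12323) = 1/(351923377/12323) = 12323/351923377 ≈ 3.5016e-5)
j/F = 12316/(12323/351923377) = 12316*(351923377/12323) = 4334288311132/12323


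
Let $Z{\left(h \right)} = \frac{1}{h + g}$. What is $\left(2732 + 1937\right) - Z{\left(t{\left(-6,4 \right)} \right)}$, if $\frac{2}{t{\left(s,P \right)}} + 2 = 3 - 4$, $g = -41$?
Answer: $\frac{583628}{125} \approx 4669.0$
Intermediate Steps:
$t{\left(s,P \right)} = - \frac{2}{3}$ ($t{\left(s,P \right)} = \frac{2}{-2 + \left(3 - 4\right)} = \frac{2}{-2 - 1} = \frac{2}{-3} = 2 \left(- \frac{1}{3}\right) = - \frac{2}{3}$)
$Z{\left(h \right)} = \frac{1}{-41 + h}$ ($Z{\left(h \right)} = \frac{1}{h - 41} = \frac{1}{-41 + h}$)
$\left(2732 + 1937\right) - Z{\left(t{\left(-6,4 \right)} \right)} = \left(2732 + 1937\right) - \frac{1}{-41 - \frac{2}{3}} = 4669 - \frac{1}{- \frac{125}{3}} = 4669 - - \frac{3}{125} = 4669 + \frac{3}{125} = \frac{583628}{125}$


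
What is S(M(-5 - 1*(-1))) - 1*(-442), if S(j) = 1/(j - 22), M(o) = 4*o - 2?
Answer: 17679/40 ≈ 441.98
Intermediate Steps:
M(o) = -2 + 4*o
S(j) = 1/(-22 + j)
S(M(-5 - 1*(-1))) - 1*(-442) = 1/(-22 + (-2 + 4*(-5 - 1*(-1)))) - 1*(-442) = 1/(-22 + (-2 + 4*(-5 + 1))) + 442 = 1/(-22 + (-2 + 4*(-4))) + 442 = 1/(-22 + (-2 - 16)) + 442 = 1/(-22 - 18) + 442 = 1/(-40) + 442 = -1/40 + 442 = 17679/40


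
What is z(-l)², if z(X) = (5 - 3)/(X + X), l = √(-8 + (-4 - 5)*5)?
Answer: -1/53 ≈ -0.018868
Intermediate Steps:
l = I*√53 (l = √(-8 - 9*5) = √(-8 - 45) = √(-53) = I*√53 ≈ 7.2801*I)
z(X) = 1/X (z(X) = 2/((2*X)) = 2*(1/(2*X)) = 1/X)
z(-l)² = (1/(-I*√53))² = (I*√53/53)² = -1/53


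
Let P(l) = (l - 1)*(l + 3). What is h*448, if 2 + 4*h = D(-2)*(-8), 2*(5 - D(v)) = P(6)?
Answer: 15456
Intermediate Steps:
P(l) = (-1 + l)*(3 + l)
D(v) = -35/2 (D(v) = 5 - (-3 + 6² + 2*6)/2 = 5 - (-3 + 36 + 12)/2 = 5 - ½*45 = 5 - 45/2 = -35/2)
h = 69/2 (h = -½ + (-35/2*(-8))/4 = -½ + (¼)*140 = -½ + 35 = 69/2 ≈ 34.500)
h*448 = (69/2)*448 = 15456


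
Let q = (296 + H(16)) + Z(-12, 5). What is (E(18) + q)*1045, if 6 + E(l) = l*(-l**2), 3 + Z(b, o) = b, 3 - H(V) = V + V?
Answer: -5837370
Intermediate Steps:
H(V) = 3 - 2*V (H(V) = 3 - (V + V) = 3 - 2*V)
Z(b, o) = -3 + b
E(l) = -6 - l**3 (E(l) = -6 + l*(-l**2) = -6 - l**3)
q = 252 (q = (296 + (3 - 2*16)) + (-3 - 12) = (296 + (3 - 32)) - 15 = (296 - 29) - 15 = 267 - 15 = 252)
(E(18) + q)*1045 = ((-6 - 1*18**3) + 252)*1045 = ((-6 - 1*5832) + 252)*1045 = ((-6 - 5832) + 252)*1045 = (-5838 + 252)*1045 = -5586*1045 = -5837370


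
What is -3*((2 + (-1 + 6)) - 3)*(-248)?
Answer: 2976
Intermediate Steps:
-3*((2 + (-1 + 6)) - 3)*(-248) = -3*((2 + 5) - 3)*(-248) = -3*(7 - 3)*(-248) = -3*4*(-248) = -12*(-248) = 2976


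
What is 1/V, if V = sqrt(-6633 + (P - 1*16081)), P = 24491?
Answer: sqrt(1777)/1777 ≈ 0.023722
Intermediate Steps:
V = sqrt(1777) (V = sqrt(-6633 + (24491 - 1*16081)) = sqrt(-6633 + (24491 - 16081)) = sqrt(-6633 + 8410) = sqrt(1777) ≈ 42.154)
1/V = 1/(sqrt(1777)) = sqrt(1777)/1777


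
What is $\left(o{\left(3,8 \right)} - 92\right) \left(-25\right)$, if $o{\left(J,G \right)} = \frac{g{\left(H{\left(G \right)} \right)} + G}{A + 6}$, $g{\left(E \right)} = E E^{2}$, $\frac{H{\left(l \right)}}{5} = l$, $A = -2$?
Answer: $-397750$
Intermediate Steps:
$H{\left(l \right)} = 5 l$
$g{\left(E \right)} = E^{3}$
$o{\left(J,G \right)} = \frac{G}{4} + \frac{125 G^{3}}{4}$ ($o{\left(J,G \right)} = \frac{\left(5 G\right)^{3} + G}{-2 + 6} = \frac{125 G^{3} + G}{4} = \left(G + 125 G^{3}\right) \frac{1}{4} = \frac{G}{4} + \frac{125 G^{3}}{4}$)
$\left(o{\left(3,8 \right)} - 92\right) \left(-25\right) = \left(\frac{1}{4} \cdot 8 \left(1 + 125 \cdot 8^{2}\right) - 92\right) \left(-25\right) = \left(\frac{1}{4} \cdot 8 \left(1 + 125 \cdot 64\right) - 92\right) \left(-25\right) = \left(\frac{1}{4} \cdot 8 \left(1 + 8000\right) - 92\right) \left(-25\right) = \left(\frac{1}{4} \cdot 8 \cdot 8001 - 92\right) \left(-25\right) = \left(16002 - 92\right) \left(-25\right) = 15910 \left(-25\right) = -397750$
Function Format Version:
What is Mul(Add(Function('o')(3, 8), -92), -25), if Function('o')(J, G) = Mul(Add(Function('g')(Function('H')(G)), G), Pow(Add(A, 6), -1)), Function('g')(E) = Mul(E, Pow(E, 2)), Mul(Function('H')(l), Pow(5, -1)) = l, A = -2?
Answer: -397750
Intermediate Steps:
Function('H')(l) = Mul(5, l)
Function('g')(E) = Pow(E, 3)
Function('o')(J, G) = Add(Mul(Rational(1, 4), G), Mul(Rational(125, 4), Pow(G, 3))) (Function('o')(J, G) = Mul(Add(Pow(Mul(5, G), 3), G), Pow(Add(-2, 6), -1)) = Mul(Add(Mul(125, Pow(G, 3)), G), Pow(4, -1)) = Mul(Add(G, Mul(125, Pow(G, 3))), Rational(1, 4)) = Add(Mul(Rational(1, 4), G), Mul(Rational(125, 4), Pow(G, 3))))
Mul(Add(Function('o')(3, 8), -92), -25) = Mul(Add(Mul(Rational(1, 4), 8, Add(1, Mul(125, Pow(8, 2)))), -92), -25) = Mul(Add(Mul(Rational(1, 4), 8, Add(1, Mul(125, 64))), -92), -25) = Mul(Add(Mul(Rational(1, 4), 8, Add(1, 8000)), -92), -25) = Mul(Add(Mul(Rational(1, 4), 8, 8001), -92), -25) = Mul(Add(16002, -92), -25) = Mul(15910, -25) = -397750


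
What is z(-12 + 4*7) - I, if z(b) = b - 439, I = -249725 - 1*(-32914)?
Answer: 216388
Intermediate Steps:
I = -216811 (I = -249725 + 32914 = -216811)
z(b) = -439 + b
z(-12 + 4*7) - I = (-439 + (-12 + 4*7)) - 1*(-216811) = (-439 + (-12 + 28)) + 216811 = (-439 + 16) + 216811 = -423 + 216811 = 216388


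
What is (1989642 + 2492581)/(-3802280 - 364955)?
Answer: -4482223/4167235 ≈ -1.0756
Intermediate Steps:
(1989642 + 2492581)/(-3802280 - 364955) = 4482223/(-4167235) = 4482223*(-1/4167235) = -4482223/4167235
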